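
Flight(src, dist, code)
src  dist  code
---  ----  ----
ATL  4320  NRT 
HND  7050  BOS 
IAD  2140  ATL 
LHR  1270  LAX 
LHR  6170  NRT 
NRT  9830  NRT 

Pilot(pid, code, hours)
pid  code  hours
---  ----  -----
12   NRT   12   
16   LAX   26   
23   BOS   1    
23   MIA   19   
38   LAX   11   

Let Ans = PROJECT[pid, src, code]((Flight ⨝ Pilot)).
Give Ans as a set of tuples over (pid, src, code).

{(12, ATL, NRT), (12, LHR, NRT), (12, NRT, NRT), (16, LHR, LAX), (23, HND, BOS), (38, LHR, LAX)}

Flight ⋈ Pilot (natural join on code): {(ATL, 4320, NRT, 12, 12), (HND, 7050, BOS, 23, 1), (LHR, 1270, LAX, 16, 26), (LHR, 1270, LAX, 38, 11), (LHR, 6170, NRT, 12, 12), (NRT, 9830, NRT, 12, 12)}
Projecting to pid, src, code: {(12, ATL, NRT), (12, LHR, NRT), (12, NRT, NRT), (16, LHR, LAX), (23, HND, BOS), (38, LHR, LAX)}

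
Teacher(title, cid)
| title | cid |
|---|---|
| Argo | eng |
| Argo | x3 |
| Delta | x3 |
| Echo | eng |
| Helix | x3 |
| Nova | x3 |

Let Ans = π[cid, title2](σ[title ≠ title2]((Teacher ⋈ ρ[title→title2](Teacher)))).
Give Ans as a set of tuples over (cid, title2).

{(eng, Argo), (eng, Echo), (x3, Argo), (x3, Delta), (x3, Helix), (x3, Nova)}

ρ[title→title2]: schema becomes (title2, cid); tuples unchanged.
Joining Teacher and ρ[title→title2](Teacher) on cid yields {(Argo, eng, Argo), (Argo, eng, Echo), (Argo, x3, Argo), (Argo, x3, Delta), (Argo, x3, Helix), (Argo, x3, Nova), (Delta, x3, Argo), (Delta, x3, Delta), (Delta, x3, Helix), (Delta, x3, Nova), (Echo, eng, Argo), (Echo, eng, Echo), (Helix, x3, Argo), (Helix, x3, Delta), (Helix, x3, Helix), (Helix, x3, Nova), (Nova, x3, Argo), (Nova, x3, Delta), (Nova, x3, Helix), (Nova, x3, Nova)}.
Apply σ_{title ≠ title2}; surviving tuples: {(Argo, eng, Echo), (Argo, x3, Delta), (Argo, x3, Helix), (Argo, x3, Nova), (Delta, x3, Argo), (Delta, x3, Helix), (Delta, x3, Nova), (Echo, eng, Argo), (Helix, x3, Argo), (Helix, x3, Delta), (Helix, x3, Nova), (Nova, x3, Argo), (Nova, x3, Delta), (Nova, x3, Helix)}
Projecting to cid, title2 (8 duplicate(s) eliminated): {(eng, Argo), (eng, Echo), (x3, Argo), (x3, Delta), (x3, Helix), (x3, Nova)}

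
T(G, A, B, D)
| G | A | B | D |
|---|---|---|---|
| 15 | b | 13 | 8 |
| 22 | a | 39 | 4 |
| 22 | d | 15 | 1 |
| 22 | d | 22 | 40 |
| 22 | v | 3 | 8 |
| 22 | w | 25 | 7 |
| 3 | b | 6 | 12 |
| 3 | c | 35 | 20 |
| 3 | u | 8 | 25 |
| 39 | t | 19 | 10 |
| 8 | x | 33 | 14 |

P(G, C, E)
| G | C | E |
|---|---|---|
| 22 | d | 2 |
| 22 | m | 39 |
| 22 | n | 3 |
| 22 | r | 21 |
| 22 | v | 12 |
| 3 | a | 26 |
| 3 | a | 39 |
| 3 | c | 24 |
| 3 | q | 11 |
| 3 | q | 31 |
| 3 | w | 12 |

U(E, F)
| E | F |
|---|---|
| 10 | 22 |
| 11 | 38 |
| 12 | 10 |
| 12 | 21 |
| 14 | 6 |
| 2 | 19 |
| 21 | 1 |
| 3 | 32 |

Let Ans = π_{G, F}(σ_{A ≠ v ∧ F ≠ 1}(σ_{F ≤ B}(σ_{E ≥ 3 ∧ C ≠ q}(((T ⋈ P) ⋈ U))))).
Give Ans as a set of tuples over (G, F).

{(22, 10), (22, 21), (22, 32), (3, 10), (3, 21)}

Joining T and P on G yields {(22, a, 39, 4, d, 2), (22, a, 39, 4, m, 39), (22, a, 39, 4, n, 3), (22, a, 39, 4, r, 21), (22, a, 39, 4, v, 12), (22, d, 15, 1, d, 2), (22, d, 15, 1, m, 39), (22, d, 15, 1, n, 3), (22, d, 15, 1, r, 21), (22, d, 15, 1, v, 12), (22, d, 22, 40, d, 2), (22, d, 22, 40, m, 39), (22, d, 22, 40, n, 3), (22, d, 22, 40, r, 21), (22, d, 22, 40, v, 12), (22, v, 3, 8, d, 2), (22, v, 3, 8, m, 39), (22, v, 3, 8, n, 3), (22, v, 3, 8, r, 21), (22, v, 3, 8, v, 12), (22, w, 25, 7, d, 2), (22, w, 25, 7, m, 39), (22, w, 25, 7, n, 3), (22, w, 25, 7, r, 21), (22, w, 25, 7, v, 12), (3, b, 6, 12, a, 26), (3, b, 6, 12, a, 39), (3, b, 6, 12, c, 24), (3, b, 6, 12, q, 11), (3, b, 6, 12, q, 31), (3, b, 6, 12, w, 12), (3, c, 35, 20, a, 26), (3, c, 35, 20, a, 39), (3, c, 35, 20, c, 24), (3, c, 35, 20, q, 11), (3, c, 35, 20, q, 31), (3, c, 35, 20, w, 12), (3, u, 8, 25, a, 26), (3, u, 8, 25, a, 39), (3, u, 8, 25, c, 24), (3, u, 8, 25, q, 11), (3, u, 8, 25, q, 31), (3, u, 8, 25, w, 12)}.
Joining (T ⋈ P) and U on E yields {(22, a, 39, 4, d, 2, 19), (22, a, 39, 4, n, 3, 32), (22, a, 39, 4, r, 21, 1), (22, a, 39, 4, v, 12, 10), (22, a, 39, 4, v, 12, 21), (22, d, 15, 1, d, 2, 19), (22, d, 15, 1, n, 3, 32), (22, d, 15, 1, r, 21, 1), (22, d, 15, 1, v, 12, 10), (22, d, 15, 1, v, 12, 21), (22, d, 22, 40, d, 2, 19), (22, d, 22, 40, n, 3, 32), (22, d, 22, 40, r, 21, 1), (22, d, 22, 40, v, 12, 10), (22, d, 22, 40, v, 12, 21), (22, v, 3, 8, d, 2, 19), (22, v, 3, 8, n, 3, 32), (22, v, 3, 8, r, 21, 1), (22, v, 3, 8, v, 12, 10), (22, v, 3, 8, v, 12, 21), (22, w, 25, 7, d, 2, 19), (22, w, 25, 7, n, 3, 32), (22, w, 25, 7, r, 21, 1), (22, w, 25, 7, v, 12, 10), (22, w, 25, 7, v, 12, 21), (3, b, 6, 12, q, 11, 38), (3, b, 6, 12, w, 12, 10), (3, b, 6, 12, w, 12, 21), (3, c, 35, 20, q, 11, 38), (3, c, 35, 20, w, 12, 10), (3, c, 35, 20, w, 12, 21), (3, u, 8, 25, q, 11, 38), (3, u, 8, 25, w, 12, 10), (3, u, 8, 25, w, 12, 21)}.
σ[E ≥ 3 ∧ C ≠ q]: keep tuples satisfying E ≥ 3 ∧ C ≠ q → {(22, a, 39, 4, n, 3, 32), (22, a, 39, 4, r, 21, 1), (22, a, 39, 4, v, 12, 10), (22, a, 39, 4, v, 12, 21), (22, d, 15, 1, n, 3, 32), (22, d, 15, 1, r, 21, 1), (22, d, 15, 1, v, 12, 10), (22, d, 15, 1, v, 12, 21), (22, d, 22, 40, n, 3, 32), (22, d, 22, 40, r, 21, 1), (22, d, 22, 40, v, 12, 10), (22, d, 22, 40, v, 12, 21), (22, v, 3, 8, n, 3, 32), (22, v, 3, 8, r, 21, 1), (22, v, 3, 8, v, 12, 10), (22, v, 3, 8, v, 12, 21), (22, w, 25, 7, n, 3, 32), (22, w, 25, 7, r, 21, 1), (22, w, 25, 7, v, 12, 10), (22, w, 25, 7, v, 12, 21), (3, b, 6, 12, w, 12, 10), (3, b, 6, 12, w, 12, 21), (3, c, 35, 20, w, 12, 10), (3, c, 35, 20, w, 12, 21), (3, u, 8, 25, w, 12, 10), (3, u, 8, 25, w, 12, 21)}
σ[F ≤ B]: keep tuples satisfying F ≤ B → {(22, a, 39, 4, n, 3, 32), (22, a, 39, 4, r, 21, 1), (22, a, 39, 4, v, 12, 10), (22, a, 39, 4, v, 12, 21), (22, d, 15, 1, r, 21, 1), (22, d, 15, 1, v, 12, 10), (22, d, 22, 40, r, 21, 1), (22, d, 22, 40, v, 12, 10), (22, d, 22, 40, v, 12, 21), (22, v, 3, 8, r, 21, 1), (22, w, 25, 7, r, 21, 1), (22, w, 25, 7, v, 12, 10), (22, w, 25, 7, v, 12, 21), (3, c, 35, 20, w, 12, 10), (3, c, 35, 20, w, 12, 21)}
σ[A ≠ v ∧ F ≠ 1]: keep tuples satisfying A ≠ v ∧ F ≠ 1 → {(22, a, 39, 4, n, 3, 32), (22, a, 39, 4, v, 12, 10), (22, a, 39, 4, v, 12, 21), (22, d, 15, 1, v, 12, 10), (22, d, 22, 40, v, 12, 10), (22, d, 22, 40, v, 12, 21), (22, w, 25, 7, v, 12, 10), (22, w, 25, 7, v, 12, 21), (3, c, 35, 20, w, 12, 10), (3, c, 35, 20, w, 12, 21)}
π[G, F]: project onto (G, F) (5 duplicate(s) eliminated) → {(22, 10), (22, 21), (22, 32), (3, 10), (3, 21)}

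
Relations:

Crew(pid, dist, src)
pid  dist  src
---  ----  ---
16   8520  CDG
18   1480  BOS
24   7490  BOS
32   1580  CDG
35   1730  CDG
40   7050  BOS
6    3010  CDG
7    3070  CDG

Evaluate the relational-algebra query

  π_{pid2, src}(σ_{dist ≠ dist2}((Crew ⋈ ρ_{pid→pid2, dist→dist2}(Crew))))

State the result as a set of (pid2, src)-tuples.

{(16, CDG), (18, BOS), (24, BOS), (32, CDG), (35, CDG), (40, BOS), (6, CDG), (7, CDG)}

ρ[pid→pid2, dist→dist2]: schema becomes (pid2, dist2, src); tuples unchanged.
Crew ⋈ ρ_{pid→pid2, dist→dist2}(Crew) (natural join on src): {(16, 8520, CDG, 16, 8520), (16, 8520, CDG, 32, 1580), (16, 8520, CDG, 35, 1730), (16, 8520, CDG, 6, 3010), (16, 8520, CDG, 7, 3070), (18, 1480, BOS, 18, 1480), (18, 1480, BOS, 24, 7490), (18, 1480, BOS, 40, 7050), (24, 7490, BOS, 18, 1480), (24, 7490, BOS, 24, 7490), (24, 7490, BOS, 40, 7050), (32, 1580, CDG, 16, 8520), (32, 1580, CDG, 32, 1580), (32, 1580, CDG, 35, 1730), (32, 1580, CDG, 6, 3010), (32, 1580, CDG, 7, 3070), (35, 1730, CDG, 16, 8520), (35, 1730, CDG, 32, 1580), (35, 1730, CDG, 35, 1730), (35, 1730, CDG, 6, 3010), (35, 1730, CDG, 7, 3070), (40, 7050, BOS, 18, 1480), (40, 7050, BOS, 24, 7490), (40, 7050, BOS, 40, 7050), (6, 3010, CDG, 16, 8520), (6, 3010, CDG, 32, 1580), (6, 3010, CDG, 35, 1730), (6, 3010, CDG, 6, 3010), (6, 3010, CDG, 7, 3070), (7, 3070, CDG, 16, 8520), (7, 3070, CDG, 32, 1580), (7, 3070, CDG, 35, 1730), (7, 3070, CDG, 6, 3010), (7, 3070, CDG, 7, 3070)}
σ[dist ≠ dist2]: keep tuples satisfying dist ≠ dist2 → {(16, 8520, CDG, 32, 1580), (16, 8520, CDG, 35, 1730), (16, 8520, CDG, 6, 3010), (16, 8520, CDG, 7, 3070), (18, 1480, BOS, 24, 7490), (18, 1480, BOS, 40, 7050), (24, 7490, BOS, 18, 1480), (24, 7490, BOS, 40, 7050), (32, 1580, CDG, 16, 8520), (32, 1580, CDG, 35, 1730), (32, 1580, CDG, 6, 3010), (32, 1580, CDG, 7, 3070), (35, 1730, CDG, 16, 8520), (35, 1730, CDG, 32, 1580), (35, 1730, CDG, 6, 3010), (35, 1730, CDG, 7, 3070), (40, 7050, BOS, 18, 1480), (40, 7050, BOS, 24, 7490), (6, 3010, CDG, 16, 8520), (6, 3010, CDG, 32, 1580), (6, 3010, CDG, 35, 1730), (6, 3010, CDG, 7, 3070), (7, 3070, CDG, 16, 8520), (7, 3070, CDG, 32, 1580), (7, 3070, CDG, 35, 1730), (7, 3070, CDG, 6, 3010)}
Projecting to pid2, src (18 duplicate(s) eliminated): {(16, CDG), (18, BOS), (24, BOS), (32, CDG), (35, CDG), (40, BOS), (6, CDG), (7, CDG)}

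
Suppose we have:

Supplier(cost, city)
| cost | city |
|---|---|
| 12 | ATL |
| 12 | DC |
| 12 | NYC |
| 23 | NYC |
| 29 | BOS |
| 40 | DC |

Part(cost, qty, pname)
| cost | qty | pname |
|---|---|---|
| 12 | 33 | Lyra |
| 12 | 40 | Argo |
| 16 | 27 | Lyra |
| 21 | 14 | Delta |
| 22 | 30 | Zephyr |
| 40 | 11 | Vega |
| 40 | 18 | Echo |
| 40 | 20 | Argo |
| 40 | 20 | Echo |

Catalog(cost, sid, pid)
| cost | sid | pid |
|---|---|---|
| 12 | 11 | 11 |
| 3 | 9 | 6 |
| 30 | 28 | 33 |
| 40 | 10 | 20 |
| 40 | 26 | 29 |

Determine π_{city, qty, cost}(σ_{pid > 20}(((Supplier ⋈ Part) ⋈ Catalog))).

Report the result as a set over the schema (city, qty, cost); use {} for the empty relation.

{(DC, 11, 40), (DC, 18, 40), (DC, 20, 40)}

Joining Supplier and Part on cost yields {(12, ATL, 33, Lyra), (12, ATL, 40, Argo), (12, DC, 33, Lyra), (12, DC, 40, Argo), (12, NYC, 33, Lyra), (12, NYC, 40, Argo), (40, DC, 11, Vega), (40, DC, 18, Echo), (40, DC, 20, Argo), (40, DC, 20, Echo)}.
Joining (Supplier ⋈ Part) and Catalog on cost yields {(12, ATL, 33, Lyra, 11, 11), (12, ATL, 40, Argo, 11, 11), (12, DC, 33, Lyra, 11, 11), (12, DC, 40, Argo, 11, 11), (12, NYC, 33, Lyra, 11, 11), (12, NYC, 40, Argo, 11, 11), (40, DC, 11, Vega, 10, 20), (40, DC, 11, Vega, 26, 29), (40, DC, 18, Echo, 10, 20), (40, DC, 18, Echo, 26, 29), (40, DC, 20, Argo, 10, 20), (40, DC, 20, Argo, 26, 29), (40, DC, 20, Echo, 10, 20), (40, DC, 20, Echo, 26, 29)}.
Selection pid > 20: {(40, DC, 11, Vega, 26, 29), (40, DC, 18, Echo, 26, 29), (40, DC, 20, Argo, 26, 29), (40, DC, 20, Echo, 26, 29)}
π[city, qty, cost]: project onto (city, qty, cost) (1 duplicate(s) eliminated) → {(DC, 11, 40), (DC, 18, 40), (DC, 20, 40)}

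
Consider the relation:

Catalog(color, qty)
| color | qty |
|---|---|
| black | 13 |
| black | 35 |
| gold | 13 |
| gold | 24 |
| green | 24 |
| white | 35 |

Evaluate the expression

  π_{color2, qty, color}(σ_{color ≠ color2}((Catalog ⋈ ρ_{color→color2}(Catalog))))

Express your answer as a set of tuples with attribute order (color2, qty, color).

{(black, 13, gold), (black, 35, white), (gold, 13, black), (gold, 24, green), (green, 24, gold), (white, 35, black)}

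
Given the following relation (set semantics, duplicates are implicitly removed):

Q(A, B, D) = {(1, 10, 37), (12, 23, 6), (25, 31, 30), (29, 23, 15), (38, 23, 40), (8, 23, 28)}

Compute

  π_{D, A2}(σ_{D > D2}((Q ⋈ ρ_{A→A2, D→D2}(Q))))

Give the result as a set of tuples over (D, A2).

{(15, 12), (28, 12), (28, 29), (40, 12), (40, 29), (40, 8)}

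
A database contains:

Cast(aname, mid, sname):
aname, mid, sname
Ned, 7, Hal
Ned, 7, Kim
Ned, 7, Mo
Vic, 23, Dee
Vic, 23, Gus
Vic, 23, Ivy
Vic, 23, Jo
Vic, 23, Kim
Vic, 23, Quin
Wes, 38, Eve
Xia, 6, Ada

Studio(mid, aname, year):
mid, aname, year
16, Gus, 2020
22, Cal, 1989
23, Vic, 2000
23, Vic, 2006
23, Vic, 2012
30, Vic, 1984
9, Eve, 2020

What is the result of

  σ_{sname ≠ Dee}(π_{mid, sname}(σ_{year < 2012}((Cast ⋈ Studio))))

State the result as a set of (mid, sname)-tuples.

{(23, Gus), (23, Ivy), (23, Jo), (23, Kim), (23, Quin)}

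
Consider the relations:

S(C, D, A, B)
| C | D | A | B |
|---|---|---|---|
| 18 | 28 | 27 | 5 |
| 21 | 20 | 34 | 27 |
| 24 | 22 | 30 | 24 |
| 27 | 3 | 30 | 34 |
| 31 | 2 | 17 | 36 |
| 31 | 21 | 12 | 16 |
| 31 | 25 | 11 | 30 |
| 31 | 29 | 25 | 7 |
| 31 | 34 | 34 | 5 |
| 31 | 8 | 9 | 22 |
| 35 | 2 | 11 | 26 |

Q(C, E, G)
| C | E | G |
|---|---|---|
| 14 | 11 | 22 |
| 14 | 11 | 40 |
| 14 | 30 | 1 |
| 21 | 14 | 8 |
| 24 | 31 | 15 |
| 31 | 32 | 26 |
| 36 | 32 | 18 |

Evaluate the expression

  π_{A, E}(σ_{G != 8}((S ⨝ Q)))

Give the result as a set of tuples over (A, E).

{(11, 32), (12, 32), (17, 32), (25, 32), (30, 31), (34, 32), (9, 32)}

Joining S and Q on C yields {(21, 20, 34, 27, 14, 8), (24, 22, 30, 24, 31, 15), (31, 2, 17, 36, 32, 26), (31, 21, 12, 16, 32, 26), (31, 25, 11, 30, 32, 26), (31, 29, 25, 7, 32, 26), (31, 34, 34, 5, 32, 26), (31, 8, 9, 22, 32, 26)}.
Apply σ_{G != 8}; surviving tuples: {(24, 22, 30, 24, 31, 15), (31, 2, 17, 36, 32, 26), (31, 21, 12, 16, 32, 26), (31, 25, 11, 30, 32, 26), (31, 29, 25, 7, 32, 26), (31, 34, 34, 5, 32, 26), (31, 8, 9, 22, 32, 26)}
Keep only column(s) A, E: {(11, 32), (12, 32), (17, 32), (25, 32), (30, 31), (34, 32), (9, 32)}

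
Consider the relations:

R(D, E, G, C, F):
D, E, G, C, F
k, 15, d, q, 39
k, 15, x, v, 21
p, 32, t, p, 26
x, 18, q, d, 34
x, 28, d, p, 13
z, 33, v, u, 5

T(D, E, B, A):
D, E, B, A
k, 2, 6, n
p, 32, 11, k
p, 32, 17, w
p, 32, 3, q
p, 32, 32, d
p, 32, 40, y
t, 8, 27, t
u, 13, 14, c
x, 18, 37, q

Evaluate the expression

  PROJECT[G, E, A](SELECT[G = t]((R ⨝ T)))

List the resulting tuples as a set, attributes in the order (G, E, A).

{(t, 32, d), (t, 32, k), (t, 32, q), (t, 32, w), (t, 32, y)}

R ⋈ T (natural join on D, E): {(p, 32, t, p, 26, 11, k), (p, 32, t, p, 26, 17, w), (p, 32, t, p, 26, 3, q), (p, 32, t, p, 26, 32, d), (p, 32, t, p, 26, 40, y), (x, 18, q, d, 34, 37, q)}
Selection G = t: {(p, 32, t, p, 26, 11, k), (p, 32, t, p, 26, 17, w), (p, 32, t, p, 26, 3, q), (p, 32, t, p, 26, 32, d), (p, 32, t, p, 26, 40, y)}
Keep only column(s) G, E, A: {(t, 32, d), (t, 32, k), (t, 32, q), (t, 32, w), (t, 32, y)}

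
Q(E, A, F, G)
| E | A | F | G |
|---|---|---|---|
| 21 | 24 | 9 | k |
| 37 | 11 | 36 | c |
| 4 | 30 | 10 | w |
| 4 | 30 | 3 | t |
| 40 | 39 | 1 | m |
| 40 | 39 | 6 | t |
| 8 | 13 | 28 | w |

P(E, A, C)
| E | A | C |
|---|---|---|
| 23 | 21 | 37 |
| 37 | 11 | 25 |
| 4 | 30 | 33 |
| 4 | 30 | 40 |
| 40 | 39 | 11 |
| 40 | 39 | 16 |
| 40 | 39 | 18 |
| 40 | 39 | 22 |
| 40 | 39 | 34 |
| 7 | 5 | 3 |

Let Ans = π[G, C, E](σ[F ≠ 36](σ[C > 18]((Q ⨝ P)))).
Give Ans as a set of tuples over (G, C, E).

{(m, 22, 40), (m, 34, 40), (t, 22, 40), (t, 33, 4), (t, 34, 40), (t, 40, 4), (w, 33, 4), (w, 40, 4)}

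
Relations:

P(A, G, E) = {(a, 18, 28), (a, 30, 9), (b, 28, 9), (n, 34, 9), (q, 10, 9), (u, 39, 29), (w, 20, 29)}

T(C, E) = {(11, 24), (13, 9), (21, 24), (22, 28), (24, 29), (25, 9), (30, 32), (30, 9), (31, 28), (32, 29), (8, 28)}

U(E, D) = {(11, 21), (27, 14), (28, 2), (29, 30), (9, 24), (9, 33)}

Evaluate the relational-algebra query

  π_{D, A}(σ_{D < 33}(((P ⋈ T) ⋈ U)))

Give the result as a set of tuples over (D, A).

Natural join on E: {(a, 18, 28, 22), (a, 18, 28, 31), (a, 18, 28, 8), (a, 30, 9, 13), (a, 30, 9, 25), (a, 30, 9, 30), (b, 28, 9, 13), (b, 28, 9, 25), (b, 28, 9, 30), (n, 34, 9, 13), (n, 34, 9, 25), (n, 34, 9, 30), (q, 10, 9, 13), (q, 10, 9, 25), (q, 10, 9, 30), (u, 39, 29, 24), (u, 39, 29, 32), (w, 20, 29, 24), (w, 20, 29, 32)}
Natural join on E: {(a, 18, 28, 22, 2), (a, 18, 28, 31, 2), (a, 18, 28, 8, 2), (a, 30, 9, 13, 24), (a, 30, 9, 13, 33), (a, 30, 9, 25, 24), (a, 30, 9, 25, 33), (a, 30, 9, 30, 24), (a, 30, 9, 30, 33), (b, 28, 9, 13, 24), (b, 28, 9, 13, 33), (b, 28, 9, 25, 24), (b, 28, 9, 25, 33), (b, 28, 9, 30, 24), (b, 28, 9, 30, 33), (n, 34, 9, 13, 24), (n, 34, 9, 13, 33), (n, 34, 9, 25, 24), (n, 34, 9, 25, 33), (n, 34, 9, 30, 24), (n, 34, 9, 30, 33), (q, 10, 9, 13, 24), (q, 10, 9, 13, 33), (q, 10, 9, 25, 24), (q, 10, 9, 25, 33), (q, 10, 9, 30, 24), (q, 10, 9, 30, 33), (u, 39, 29, 24, 30), (u, 39, 29, 32, 30), (w, 20, 29, 24, 30), (w, 20, 29, 32, 30)}
Selection D < 33: {(a, 18, 28, 22, 2), (a, 18, 28, 31, 2), (a, 18, 28, 8, 2), (a, 30, 9, 13, 24), (a, 30, 9, 25, 24), (a, 30, 9, 30, 24), (b, 28, 9, 13, 24), (b, 28, 9, 25, 24), (b, 28, 9, 30, 24), (n, 34, 9, 13, 24), (n, 34, 9, 25, 24), (n, 34, 9, 30, 24), (q, 10, 9, 13, 24), (q, 10, 9, 25, 24), (q, 10, 9, 30, 24), (u, 39, 29, 24, 30), (u, 39, 29, 32, 30), (w, 20, 29, 24, 30), (w, 20, 29, 32, 30)}
Projecting to D, A (12 duplicate(s) eliminated): {(2, a), (24, a), (24, b), (24, n), (24, q), (30, u), (30, w)}

{(2, a), (24, a), (24, b), (24, n), (24, q), (30, u), (30, w)}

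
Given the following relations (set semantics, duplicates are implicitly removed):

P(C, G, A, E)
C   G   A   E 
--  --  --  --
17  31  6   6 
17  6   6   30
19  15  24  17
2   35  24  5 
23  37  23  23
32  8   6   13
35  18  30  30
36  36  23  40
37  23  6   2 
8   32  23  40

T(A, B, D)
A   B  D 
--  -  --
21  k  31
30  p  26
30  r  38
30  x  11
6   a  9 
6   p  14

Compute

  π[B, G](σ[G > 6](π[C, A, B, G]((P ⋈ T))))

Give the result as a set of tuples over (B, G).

Natural join on A: {(17, 31, 6, 6, a, 9), (17, 31, 6, 6, p, 14), (17, 6, 6, 30, a, 9), (17, 6, 6, 30, p, 14), (32, 8, 6, 13, a, 9), (32, 8, 6, 13, p, 14), (35, 18, 30, 30, p, 26), (35, 18, 30, 30, r, 38), (35, 18, 30, 30, x, 11), (37, 23, 6, 2, a, 9), (37, 23, 6, 2, p, 14)}
Keep only column(s) C, A, B, G: {(17, 6, a, 31), (17, 6, a, 6), (17, 6, p, 31), (17, 6, p, 6), (32, 6, a, 8), (32, 6, p, 8), (35, 30, p, 18), (35, 30, r, 18), (35, 30, x, 18), (37, 6, a, 23), (37, 6, p, 23)}
Apply σ_{G > 6}; surviving tuples: {(17, 6, a, 31), (17, 6, p, 31), (32, 6, a, 8), (32, 6, p, 8), (35, 30, p, 18), (35, 30, r, 18), (35, 30, x, 18), (37, 6, a, 23), (37, 6, p, 23)}
Keep only column(s) B, G: {(a, 23), (a, 31), (a, 8), (p, 18), (p, 23), (p, 31), (p, 8), (r, 18), (x, 18)}

{(a, 23), (a, 31), (a, 8), (p, 18), (p, 23), (p, 31), (p, 8), (r, 18), (x, 18)}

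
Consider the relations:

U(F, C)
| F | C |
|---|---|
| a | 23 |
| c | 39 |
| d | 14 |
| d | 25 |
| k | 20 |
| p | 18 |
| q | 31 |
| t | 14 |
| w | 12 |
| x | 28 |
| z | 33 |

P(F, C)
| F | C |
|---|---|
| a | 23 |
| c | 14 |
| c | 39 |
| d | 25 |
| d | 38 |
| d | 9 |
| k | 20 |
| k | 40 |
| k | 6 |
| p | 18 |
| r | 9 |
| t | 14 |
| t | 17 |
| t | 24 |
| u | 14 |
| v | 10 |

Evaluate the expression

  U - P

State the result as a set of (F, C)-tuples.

{(d, 14), (q, 31), (w, 12), (x, 28), (z, 33)}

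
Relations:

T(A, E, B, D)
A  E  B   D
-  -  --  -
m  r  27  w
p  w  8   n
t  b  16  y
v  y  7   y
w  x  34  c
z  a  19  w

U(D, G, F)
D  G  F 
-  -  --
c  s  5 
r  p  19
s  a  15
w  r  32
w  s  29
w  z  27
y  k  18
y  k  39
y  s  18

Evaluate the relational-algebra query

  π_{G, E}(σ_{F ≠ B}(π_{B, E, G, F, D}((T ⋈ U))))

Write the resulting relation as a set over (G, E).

Natural join on D: {(m, r, 27, w, r, 32), (m, r, 27, w, s, 29), (m, r, 27, w, z, 27), (t, b, 16, y, k, 18), (t, b, 16, y, k, 39), (t, b, 16, y, s, 18), (v, y, 7, y, k, 18), (v, y, 7, y, k, 39), (v, y, 7, y, s, 18), (w, x, 34, c, s, 5), (z, a, 19, w, r, 32), (z, a, 19, w, s, 29), (z, a, 19, w, z, 27)}
π_{B, E, G, F, D} gives {(16, b, k, 18, y), (16, b, k, 39, y), (16, b, s, 18, y), (19, a, r, 32, w), (19, a, s, 29, w), (19, a, z, 27, w), (27, r, r, 32, w), (27, r, s, 29, w), (27, r, z, 27, w), (34, x, s, 5, c), (7, y, k, 18, y), (7, y, k, 39, y), (7, y, s, 18, y)}.
Selection F ≠ B: {(16, b, k, 18, y), (16, b, k, 39, y), (16, b, s, 18, y), (19, a, r, 32, w), (19, a, s, 29, w), (19, a, z, 27, w), (27, r, r, 32, w), (27, r, s, 29, w), (34, x, s, 5, c), (7, y, k, 18, y), (7, y, k, 39, y), (7, y, s, 18, y)}
π_{G, E} gives {(k, b), (k, y), (r, a), (r, r), (s, a), (s, b), (s, r), (s, x), (s, y), (z, a)} (2 duplicate(s) eliminated).

{(k, b), (k, y), (r, a), (r, r), (s, a), (s, b), (s, r), (s, x), (s, y), (z, a)}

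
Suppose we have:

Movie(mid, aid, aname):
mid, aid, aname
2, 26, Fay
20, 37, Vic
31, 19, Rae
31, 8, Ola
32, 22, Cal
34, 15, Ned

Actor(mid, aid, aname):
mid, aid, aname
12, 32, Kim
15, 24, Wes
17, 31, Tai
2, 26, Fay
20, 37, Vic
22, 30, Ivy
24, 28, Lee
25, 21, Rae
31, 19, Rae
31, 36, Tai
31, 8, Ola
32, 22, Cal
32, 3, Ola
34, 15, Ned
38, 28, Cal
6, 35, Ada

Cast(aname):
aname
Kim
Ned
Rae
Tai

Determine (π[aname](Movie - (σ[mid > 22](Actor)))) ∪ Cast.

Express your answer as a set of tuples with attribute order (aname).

Filtering on mid > 22 leaves {(24, 28, Lee), (25, 21, Rae), (31, 19, Rae), (31, 36, Tai), (31, 8, Ola), (32, 22, Cal), (32, 3, Ola), (34, 15, Ned), (38, 28, Cal)}.
Difference: {(2, 26, Fay), (20, 37, Vic), (31, 19, Rae), (31, 8, Ola), (32, 22, Cal), (34, 15, Ned)} with {(24, 28, Lee), (25, 21, Rae), (31, 19, Rae), (31, 36, Tai), (31, 8, Ola), (32, 22, Cal), (32, 3, Ola), (34, 15, Ned), (38, 28, Cal)} → {(2, 26, Fay), (20, 37, Vic)}
Projecting to aname: {Fay, Vic}
Union: {Fay, Vic} with {Kim, Ned, Rae, Tai} → {Fay, Kim, Ned, Rae, Tai, Vic}

{Fay, Kim, Ned, Rae, Tai, Vic}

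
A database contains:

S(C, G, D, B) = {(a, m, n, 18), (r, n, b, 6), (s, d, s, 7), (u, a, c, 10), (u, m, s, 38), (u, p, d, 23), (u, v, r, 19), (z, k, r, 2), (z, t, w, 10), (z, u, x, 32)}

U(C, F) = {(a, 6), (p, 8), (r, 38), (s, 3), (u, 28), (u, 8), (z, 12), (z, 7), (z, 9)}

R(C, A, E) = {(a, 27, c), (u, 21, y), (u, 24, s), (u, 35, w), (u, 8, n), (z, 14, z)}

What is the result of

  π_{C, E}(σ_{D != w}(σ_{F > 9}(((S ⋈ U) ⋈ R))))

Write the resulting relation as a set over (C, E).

Natural join on C: {(a, m, n, 18, 6), (r, n, b, 6, 38), (s, d, s, 7, 3), (u, a, c, 10, 28), (u, a, c, 10, 8), (u, m, s, 38, 28), (u, m, s, 38, 8), (u, p, d, 23, 28), (u, p, d, 23, 8), (u, v, r, 19, 28), (u, v, r, 19, 8), (z, k, r, 2, 12), (z, k, r, 2, 7), (z, k, r, 2, 9), (z, t, w, 10, 12), (z, t, w, 10, 7), (z, t, w, 10, 9), (z, u, x, 32, 12), (z, u, x, 32, 7), (z, u, x, 32, 9)}
Natural join on C: {(a, m, n, 18, 6, 27, c), (u, a, c, 10, 28, 21, y), (u, a, c, 10, 28, 24, s), (u, a, c, 10, 28, 35, w), (u, a, c, 10, 28, 8, n), (u, a, c, 10, 8, 21, y), (u, a, c, 10, 8, 24, s), (u, a, c, 10, 8, 35, w), (u, a, c, 10, 8, 8, n), (u, m, s, 38, 28, 21, y), (u, m, s, 38, 28, 24, s), (u, m, s, 38, 28, 35, w), (u, m, s, 38, 28, 8, n), (u, m, s, 38, 8, 21, y), (u, m, s, 38, 8, 24, s), (u, m, s, 38, 8, 35, w), (u, m, s, 38, 8, 8, n), (u, p, d, 23, 28, 21, y), (u, p, d, 23, 28, 24, s), (u, p, d, 23, 28, 35, w), (u, p, d, 23, 28, 8, n), (u, p, d, 23, 8, 21, y), (u, p, d, 23, 8, 24, s), (u, p, d, 23, 8, 35, w), (u, p, d, 23, 8, 8, n), (u, v, r, 19, 28, 21, y), (u, v, r, 19, 28, 24, s), (u, v, r, 19, 28, 35, w), (u, v, r, 19, 28, 8, n), (u, v, r, 19, 8, 21, y), (u, v, r, 19, 8, 24, s), (u, v, r, 19, 8, 35, w), (u, v, r, 19, 8, 8, n), (z, k, r, 2, 12, 14, z), (z, k, r, 2, 7, 14, z), (z, k, r, 2, 9, 14, z), (z, t, w, 10, 12, 14, z), (z, t, w, 10, 7, 14, z), (z, t, w, 10, 9, 14, z), (z, u, x, 32, 12, 14, z), (z, u, x, 32, 7, 14, z), (z, u, x, 32, 9, 14, z)}
Apply σ_{F > 9}; surviving tuples: {(u, a, c, 10, 28, 21, y), (u, a, c, 10, 28, 24, s), (u, a, c, 10, 28, 35, w), (u, a, c, 10, 28, 8, n), (u, m, s, 38, 28, 21, y), (u, m, s, 38, 28, 24, s), (u, m, s, 38, 28, 35, w), (u, m, s, 38, 28, 8, n), (u, p, d, 23, 28, 21, y), (u, p, d, 23, 28, 24, s), (u, p, d, 23, 28, 35, w), (u, p, d, 23, 28, 8, n), (u, v, r, 19, 28, 21, y), (u, v, r, 19, 28, 24, s), (u, v, r, 19, 28, 35, w), (u, v, r, 19, 28, 8, n), (z, k, r, 2, 12, 14, z), (z, t, w, 10, 12, 14, z), (z, u, x, 32, 12, 14, z)}
Apply σ_{D != w}; surviving tuples: {(u, a, c, 10, 28, 21, y), (u, a, c, 10, 28, 24, s), (u, a, c, 10, 28, 35, w), (u, a, c, 10, 28, 8, n), (u, m, s, 38, 28, 21, y), (u, m, s, 38, 28, 24, s), (u, m, s, 38, 28, 35, w), (u, m, s, 38, 28, 8, n), (u, p, d, 23, 28, 21, y), (u, p, d, 23, 28, 24, s), (u, p, d, 23, 28, 35, w), (u, p, d, 23, 28, 8, n), (u, v, r, 19, 28, 21, y), (u, v, r, 19, 28, 24, s), (u, v, r, 19, 28, 35, w), (u, v, r, 19, 28, 8, n), (z, k, r, 2, 12, 14, z), (z, u, x, 32, 12, 14, z)}
Keep only column(s) C, E (13 duplicate(s) eliminated): {(u, n), (u, s), (u, w), (u, y), (z, z)}

{(u, n), (u, s), (u, w), (u, y), (z, z)}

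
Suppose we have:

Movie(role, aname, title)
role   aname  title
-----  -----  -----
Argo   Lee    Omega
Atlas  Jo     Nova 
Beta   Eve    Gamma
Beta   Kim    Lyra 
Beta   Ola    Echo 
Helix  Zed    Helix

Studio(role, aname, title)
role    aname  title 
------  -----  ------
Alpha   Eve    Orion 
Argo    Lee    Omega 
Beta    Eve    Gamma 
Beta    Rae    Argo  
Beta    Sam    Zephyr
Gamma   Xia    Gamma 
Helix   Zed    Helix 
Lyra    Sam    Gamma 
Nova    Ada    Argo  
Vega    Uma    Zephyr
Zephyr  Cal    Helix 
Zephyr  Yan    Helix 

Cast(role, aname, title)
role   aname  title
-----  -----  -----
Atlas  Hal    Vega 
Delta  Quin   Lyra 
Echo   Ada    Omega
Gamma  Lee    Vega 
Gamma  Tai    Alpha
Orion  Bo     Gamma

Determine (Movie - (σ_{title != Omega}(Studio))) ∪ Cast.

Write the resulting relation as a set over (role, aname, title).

{(Argo, Lee, Omega), (Atlas, Hal, Vega), (Atlas, Jo, Nova), (Beta, Kim, Lyra), (Beta, Ola, Echo), (Delta, Quin, Lyra), (Echo, Ada, Omega), (Gamma, Lee, Vega), (Gamma, Tai, Alpha), (Orion, Bo, Gamma)}

Selection title != Omega: {(Alpha, Eve, Orion), (Beta, Eve, Gamma), (Beta, Rae, Argo), (Beta, Sam, Zephyr), (Gamma, Xia, Gamma), (Helix, Zed, Helix), (Lyra, Sam, Gamma), (Nova, Ada, Argo), (Vega, Uma, Zephyr), (Zephyr, Cal, Helix), (Zephyr, Yan, Helix)}
Difference: {(Argo, Lee, Omega), (Atlas, Jo, Nova), (Beta, Eve, Gamma), (Beta, Kim, Lyra), (Beta, Ola, Echo), (Helix, Zed, Helix)} with {(Alpha, Eve, Orion), (Beta, Eve, Gamma), (Beta, Rae, Argo), (Beta, Sam, Zephyr), (Gamma, Xia, Gamma), (Helix, Zed, Helix), (Lyra, Sam, Gamma), (Nova, Ada, Argo), (Vega, Uma, Zephyr), (Zephyr, Cal, Helix), (Zephyr, Yan, Helix)} → {(Argo, Lee, Omega), (Atlas, Jo, Nova), (Beta, Kim, Lyra), (Beta, Ola, Echo)}
Union: {(Argo, Lee, Omega), (Atlas, Jo, Nova), (Beta, Kim, Lyra), (Beta, Ola, Echo)} with {(Atlas, Hal, Vega), (Delta, Quin, Lyra), (Echo, Ada, Omega), (Gamma, Lee, Vega), (Gamma, Tai, Alpha), (Orion, Bo, Gamma)} → {(Argo, Lee, Omega), (Atlas, Hal, Vega), (Atlas, Jo, Nova), (Beta, Kim, Lyra), (Beta, Ola, Echo), (Delta, Quin, Lyra), (Echo, Ada, Omega), (Gamma, Lee, Vega), (Gamma, Tai, Alpha), (Orion, Bo, Gamma)}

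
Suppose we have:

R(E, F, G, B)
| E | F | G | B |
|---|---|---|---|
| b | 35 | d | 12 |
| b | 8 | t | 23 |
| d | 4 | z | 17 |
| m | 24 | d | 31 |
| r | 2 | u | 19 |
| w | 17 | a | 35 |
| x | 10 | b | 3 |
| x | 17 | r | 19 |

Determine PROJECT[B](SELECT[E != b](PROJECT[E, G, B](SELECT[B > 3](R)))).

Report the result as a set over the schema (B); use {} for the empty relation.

Apply σ_{B > 3}; surviving tuples: {(b, 35, d, 12), (b, 8, t, 23), (d, 4, z, 17), (m, 24, d, 31), (r, 2, u, 19), (w, 17, a, 35), (x, 17, r, 19)}
π_{E, G, B} gives {(b, d, 12), (b, t, 23), (d, z, 17), (m, d, 31), (r, u, 19), (w, a, 35), (x, r, 19)}.
Apply σ_{E != b}; surviving tuples: {(d, z, 17), (m, d, 31), (r, u, 19), (w, a, 35), (x, r, 19)}
π_{B} gives {17, 19, 31, 35} (1 duplicate(s) eliminated).

{17, 19, 31, 35}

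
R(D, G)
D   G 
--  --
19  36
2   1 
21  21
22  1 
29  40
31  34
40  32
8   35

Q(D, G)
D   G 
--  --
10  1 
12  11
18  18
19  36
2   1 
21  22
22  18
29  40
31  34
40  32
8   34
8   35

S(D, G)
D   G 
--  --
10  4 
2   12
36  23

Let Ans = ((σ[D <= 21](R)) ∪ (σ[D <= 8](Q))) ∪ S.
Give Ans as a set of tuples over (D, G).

{(10, 4), (19, 36), (2, 1), (2, 12), (21, 21), (36, 23), (8, 34), (8, 35)}

Apply σ_{D <= 21}; surviving tuples: {(19, 36), (2, 1), (21, 21), (8, 35)}
Apply σ_{D <= 8}; surviving tuples: {(2, 1), (8, 34), (8, 35)}
Set union of the two operands is {(19, 36), (2, 1), (21, 21), (8, 34), (8, 35)}.
Set union of the two operands is {(10, 4), (19, 36), (2, 1), (2, 12), (21, 21), (36, 23), (8, 34), (8, 35)}.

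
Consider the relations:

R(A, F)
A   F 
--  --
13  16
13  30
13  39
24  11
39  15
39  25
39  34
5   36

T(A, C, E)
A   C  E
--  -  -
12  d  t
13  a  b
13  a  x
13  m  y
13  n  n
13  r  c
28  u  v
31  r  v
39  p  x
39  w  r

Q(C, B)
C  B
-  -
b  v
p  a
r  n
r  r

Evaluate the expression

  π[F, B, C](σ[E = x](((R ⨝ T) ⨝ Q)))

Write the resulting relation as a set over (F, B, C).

{(15, a, p), (25, a, p), (34, a, p)}

R ⋈ T (natural join on A): {(13, 16, a, b), (13, 16, a, x), (13, 16, m, y), (13, 16, n, n), (13, 16, r, c), (13, 30, a, b), (13, 30, a, x), (13, 30, m, y), (13, 30, n, n), (13, 30, r, c), (13, 39, a, b), (13, 39, a, x), (13, 39, m, y), (13, 39, n, n), (13, 39, r, c), (39, 15, p, x), (39, 15, w, r), (39, 25, p, x), (39, 25, w, r), (39, 34, p, x), (39, 34, w, r)}
(R ⨝ T) ⋈ Q (natural join on C): {(13, 16, r, c, n), (13, 16, r, c, r), (13, 30, r, c, n), (13, 30, r, c, r), (13, 39, r, c, n), (13, 39, r, c, r), (39, 15, p, x, a), (39, 25, p, x, a), (39, 34, p, x, a)}
Apply σ_{E = x}; surviving tuples: {(39, 15, p, x, a), (39, 25, p, x, a), (39, 34, p, x, a)}
Projecting to F, B, C: {(15, a, p), (25, a, p), (34, a, p)}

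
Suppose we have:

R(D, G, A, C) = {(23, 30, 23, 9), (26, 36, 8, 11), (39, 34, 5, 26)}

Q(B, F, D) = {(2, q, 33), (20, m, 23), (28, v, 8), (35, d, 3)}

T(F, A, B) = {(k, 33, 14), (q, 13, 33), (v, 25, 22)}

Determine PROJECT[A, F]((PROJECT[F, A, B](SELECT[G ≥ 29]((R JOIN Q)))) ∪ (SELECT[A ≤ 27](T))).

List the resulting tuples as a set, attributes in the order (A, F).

{(13, q), (23, m), (25, v)}

Natural join on D: {(23, 30, 23, 9, 20, m)}
Selection G ≥ 29: {(23, 30, 23, 9, 20, m)}
Projecting to F, A, B: {(m, 23, 20)}
Selection A ≤ 27: {(q, 13, 33), (v, 25, 22)}
Taking the union: {(m, 23, 20), (q, 13, 33), (v, 25, 22)}
Projecting to A, F: {(13, q), (23, m), (25, v)}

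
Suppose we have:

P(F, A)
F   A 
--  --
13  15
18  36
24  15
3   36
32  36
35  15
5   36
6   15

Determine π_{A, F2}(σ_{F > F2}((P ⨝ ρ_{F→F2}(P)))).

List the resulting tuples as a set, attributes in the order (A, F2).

{(15, 13), (15, 24), (15, 6), (36, 18), (36, 3), (36, 5)}

ρ[F→F2]: schema becomes (F2, A); tuples unchanged.
Joining P and ρ_{F→F2}(P) on A yields {(13, 15, 13), (13, 15, 24), (13, 15, 35), (13, 15, 6), (18, 36, 18), (18, 36, 3), (18, 36, 32), (18, 36, 5), (24, 15, 13), (24, 15, 24), (24, 15, 35), (24, 15, 6), (3, 36, 18), (3, 36, 3), (3, 36, 32), (3, 36, 5), (32, 36, 18), (32, 36, 3), (32, 36, 32), (32, 36, 5), (35, 15, 13), (35, 15, 24), (35, 15, 35), (35, 15, 6), (5, 36, 18), (5, 36, 3), (5, 36, 32), (5, 36, 5), (6, 15, 13), (6, 15, 24), (6, 15, 35), (6, 15, 6)}.
Apply σ_{F > F2}; surviving tuples: {(13, 15, 6), (18, 36, 3), (18, 36, 5), (24, 15, 13), (24, 15, 6), (32, 36, 18), (32, 36, 3), (32, 36, 5), (35, 15, 13), (35, 15, 24), (35, 15, 6), (5, 36, 3)}
Keep only column(s) A, F2 (6 duplicate(s) eliminated): {(15, 13), (15, 24), (15, 6), (36, 18), (36, 3), (36, 5)}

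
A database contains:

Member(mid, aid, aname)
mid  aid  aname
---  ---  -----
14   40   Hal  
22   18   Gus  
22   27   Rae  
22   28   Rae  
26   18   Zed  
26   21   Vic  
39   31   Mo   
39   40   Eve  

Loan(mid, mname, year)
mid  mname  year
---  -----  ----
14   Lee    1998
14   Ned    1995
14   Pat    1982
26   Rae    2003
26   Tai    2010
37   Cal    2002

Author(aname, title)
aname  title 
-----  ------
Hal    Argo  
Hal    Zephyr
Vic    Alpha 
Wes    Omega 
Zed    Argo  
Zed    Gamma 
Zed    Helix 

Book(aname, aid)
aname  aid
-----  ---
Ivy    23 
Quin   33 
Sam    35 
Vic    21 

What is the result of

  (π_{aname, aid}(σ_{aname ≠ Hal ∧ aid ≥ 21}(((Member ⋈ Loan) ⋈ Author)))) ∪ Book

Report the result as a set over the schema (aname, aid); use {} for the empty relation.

{(Ivy, 23), (Quin, 33), (Sam, 35), (Vic, 21)}

Joining Member and Loan on mid yields {(14, 40, Hal, Lee, 1998), (14, 40, Hal, Ned, 1995), (14, 40, Hal, Pat, 1982), (26, 18, Zed, Rae, 2003), (26, 18, Zed, Tai, 2010), (26, 21, Vic, Rae, 2003), (26, 21, Vic, Tai, 2010)}.
Joining (Member ⋈ Loan) and Author on aname yields {(14, 40, Hal, Lee, 1998, Argo), (14, 40, Hal, Lee, 1998, Zephyr), (14, 40, Hal, Ned, 1995, Argo), (14, 40, Hal, Ned, 1995, Zephyr), (14, 40, Hal, Pat, 1982, Argo), (14, 40, Hal, Pat, 1982, Zephyr), (26, 18, Zed, Rae, 2003, Argo), (26, 18, Zed, Rae, 2003, Gamma), (26, 18, Zed, Rae, 2003, Helix), (26, 18, Zed, Tai, 2010, Argo), (26, 18, Zed, Tai, 2010, Gamma), (26, 18, Zed, Tai, 2010, Helix), (26, 21, Vic, Rae, 2003, Alpha), (26, 21, Vic, Tai, 2010, Alpha)}.
Apply σ_{aname ≠ Hal ∧ aid ≥ 21}; surviving tuples: {(26, 21, Vic, Rae, 2003, Alpha), (26, 21, Vic, Tai, 2010, Alpha)}
π[aname, aid]: project onto (aname, aid) (1 duplicate(s) eliminated) → {(Vic, 21)}
Taking the union: {(Ivy, 23), (Quin, 33), (Sam, 35), (Vic, 21)}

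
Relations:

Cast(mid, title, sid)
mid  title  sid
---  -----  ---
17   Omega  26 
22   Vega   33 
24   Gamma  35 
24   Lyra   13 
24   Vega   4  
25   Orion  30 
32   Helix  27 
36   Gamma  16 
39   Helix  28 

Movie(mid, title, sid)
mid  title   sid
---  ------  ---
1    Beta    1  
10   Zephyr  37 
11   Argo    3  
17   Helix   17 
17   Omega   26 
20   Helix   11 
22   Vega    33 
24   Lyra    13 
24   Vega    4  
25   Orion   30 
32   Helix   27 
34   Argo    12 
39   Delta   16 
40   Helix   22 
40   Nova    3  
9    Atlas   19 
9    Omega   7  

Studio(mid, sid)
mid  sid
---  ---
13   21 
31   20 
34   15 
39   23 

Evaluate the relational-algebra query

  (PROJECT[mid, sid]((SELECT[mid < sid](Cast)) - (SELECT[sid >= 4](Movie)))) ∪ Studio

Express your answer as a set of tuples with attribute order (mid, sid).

{(13, 21), (24, 35), (31, 20), (34, 15), (39, 23)}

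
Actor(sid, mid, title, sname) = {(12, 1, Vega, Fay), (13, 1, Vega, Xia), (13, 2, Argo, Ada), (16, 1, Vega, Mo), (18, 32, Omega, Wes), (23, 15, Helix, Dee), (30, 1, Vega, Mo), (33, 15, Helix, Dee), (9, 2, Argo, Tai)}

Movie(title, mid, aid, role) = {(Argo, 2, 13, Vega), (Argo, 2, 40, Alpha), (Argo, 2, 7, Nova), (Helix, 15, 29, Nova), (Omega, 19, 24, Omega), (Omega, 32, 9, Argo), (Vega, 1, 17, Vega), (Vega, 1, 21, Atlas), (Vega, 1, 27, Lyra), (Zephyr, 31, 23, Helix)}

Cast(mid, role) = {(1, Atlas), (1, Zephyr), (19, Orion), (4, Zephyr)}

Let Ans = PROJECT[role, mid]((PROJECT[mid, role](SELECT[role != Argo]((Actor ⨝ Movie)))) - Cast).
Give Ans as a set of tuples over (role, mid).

{(Alpha, 2), (Lyra, 1), (Nova, 15), (Nova, 2), (Vega, 1), (Vega, 2)}

Actor ⋈ Movie (natural join on mid, title): {(12, 1, Vega, Fay, 17, Vega), (12, 1, Vega, Fay, 21, Atlas), (12, 1, Vega, Fay, 27, Lyra), (13, 1, Vega, Xia, 17, Vega), (13, 1, Vega, Xia, 21, Atlas), (13, 1, Vega, Xia, 27, Lyra), (13, 2, Argo, Ada, 13, Vega), (13, 2, Argo, Ada, 40, Alpha), (13, 2, Argo, Ada, 7, Nova), (16, 1, Vega, Mo, 17, Vega), (16, 1, Vega, Mo, 21, Atlas), (16, 1, Vega, Mo, 27, Lyra), (18, 32, Omega, Wes, 9, Argo), (23, 15, Helix, Dee, 29, Nova), (30, 1, Vega, Mo, 17, Vega), (30, 1, Vega, Mo, 21, Atlas), (30, 1, Vega, Mo, 27, Lyra), (33, 15, Helix, Dee, 29, Nova), (9, 2, Argo, Tai, 13, Vega), (9, 2, Argo, Tai, 40, Alpha), (9, 2, Argo, Tai, 7, Nova)}
Apply σ_{role != Argo}; surviving tuples: {(12, 1, Vega, Fay, 17, Vega), (12, 1, Vega, Fay, 21, Atlas), (12, 1, Vega, Fay, 27, Lyra), (13, 1, Vega, Xia, 17, Vega), (13, 1, Vega, Xia, 21, Atlas), (13, 1, Vega, Xia, 27, Lyra), (13, 2, Argo, Ada, 13, Vega), (13, 2, Argo, Ada, 40, Alpha), (13, 2, Argo, Ada, 7, Nova), (16, 1, Vega, Mo, 17, Vega), (16, 1, Vega, Mo, 21, Atlas), (16, 1, Vega, Mo, 27, Lyra), (23, 15, Helix, Dee, 29, Nova), (30, 1, Vega, Mo, 17, Vega), (30, 1, Vega, Mo, 21, Atlas), (30, 1, Vega, Mo, 27, Lyra), (33, 15, Helix, Dee, 29, Nova), (9, 2, Argo, Tai, 13, Vega), (9, 2, Argo, Tai, 40, Alpha), (9, 2, Argo, Tai, 7, Nova)}
π[mid, role]: project onto (mid, role) (13 duplicate(s) eliminated) → {(1, Atlas), (1, Lyra), (1, Vega), (15, Nova), (2, Alpha), (2, Nova), (2, Vega)}
Difference: {(1, Atlas), (1, Lyra), (1, Vega), (15, Nova), (2, Alpha), (2, Nova), (2, Vega)} with {(1, Atlas), (1, Zephyr), (19, Orion), (4, Zephyr)} → {(1, Lyra), (1, Vega), (15, Nova), (2, Alpha), (2, Nova), (2, Vega)}
π[role, mid]: project onto (role, mid) → {(Alpha, 2), (Lyra, 1), (Nova, 15), (Nova, 2), (Vega, 1), (Vega, 2)}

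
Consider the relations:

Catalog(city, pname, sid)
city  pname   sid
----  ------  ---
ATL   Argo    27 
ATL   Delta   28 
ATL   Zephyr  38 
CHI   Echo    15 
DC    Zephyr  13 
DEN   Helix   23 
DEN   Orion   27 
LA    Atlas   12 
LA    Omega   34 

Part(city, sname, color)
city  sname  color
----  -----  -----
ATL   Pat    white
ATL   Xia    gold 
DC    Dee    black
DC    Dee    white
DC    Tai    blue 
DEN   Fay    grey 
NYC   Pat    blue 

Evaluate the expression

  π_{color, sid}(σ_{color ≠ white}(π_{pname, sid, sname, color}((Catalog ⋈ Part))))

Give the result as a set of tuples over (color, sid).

Natural join on city: {(ATL, Argo, 27, Pat, white), (ATL, Argo, 27, Xia, gold), (ATL, Delta, 28, Pat, white), (ATL, Delta, 28, Xia, gold), (ATL, Zephyr, 38, Pat, white), (ATL, Zephyr, 38, Xia, gold), (DC, Zephyr, 13, Dee, black), (DC, Zephyr, 13, Dee, white), (DC, Zephyr, 13, Tai, blue), (DEN, Helix, 23, Fay, grey), (DEN, Orion, 27, Fay, grey)}
Keep only column(s) pname, sid, sname, color: {(Argo, 27, Pat, white), (Argo, 27, Xia, gold), (Delta, 28, Pat, white), (Delta, 28, Xia, gold), (Helix, 23, Fay, grey), (Orion, 27, Fay, grey), (Zephyr, 13, Dee, black), (Zephyr, 13, Dee, white), (Zephyr, 13, Tai, blue), (Zephyr, 38, Pat, white), (Zephyr, 38, Xia, gold)}
σ[color ≠ white]: keep tuples satisfying color ≠ white → {(Argo, 27, Xia, gold), (Delta, 28, Xia, gold), (Helix, 23, Fay, grey), (Orion, 27, Fay, grey), (Zephyr, 13, Dee, black), (Zephyr, 13, Tai, blue), (Zephyr, 38, Xia, gold)}
Keep only column(s) color, sid: {(black, 13), (blue, 13), (gold, 27), (gold, 28), (gold, 38), (grey, 23), (grey, 27)}

{(black, 13), (blue, 13), (gold, 27), (gold, 28), (gold, 38), (grey, 23), (grey, 27)}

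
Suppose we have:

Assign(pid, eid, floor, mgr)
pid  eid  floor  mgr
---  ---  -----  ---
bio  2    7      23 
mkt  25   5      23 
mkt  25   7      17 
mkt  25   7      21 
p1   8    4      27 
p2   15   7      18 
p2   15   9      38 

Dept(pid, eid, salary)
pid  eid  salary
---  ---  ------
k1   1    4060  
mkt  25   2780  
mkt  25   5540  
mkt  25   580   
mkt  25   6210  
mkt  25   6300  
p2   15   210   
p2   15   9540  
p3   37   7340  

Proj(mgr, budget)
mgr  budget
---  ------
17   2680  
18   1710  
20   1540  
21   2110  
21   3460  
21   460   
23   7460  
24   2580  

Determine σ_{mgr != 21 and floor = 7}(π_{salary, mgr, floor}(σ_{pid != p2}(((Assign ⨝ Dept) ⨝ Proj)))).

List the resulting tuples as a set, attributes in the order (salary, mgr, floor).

{(2780, 17, 7), (5540, 17, 7), (580, 17, 7), (6210, 17, 7), (6300, 17, 7)}

Natural join on pid, eid: {(mkt, 25, 5, 23, 2780), (mkt, 25, 5, 23, 5540), (mkt, 25, 5, 23, 580), (mkt, 25, 5, 23, 6210), (mkt, 25, 5, 23, 6300), (mkt, 25, 7, 17, 2780), (mkt, 25, 7, 17, 5540), (mkt, 25, 7, 17, 580), (mkt, 25, 7, 17, 6210), (mkt, 25, 7, 17, 6300), (mkt, 25, 7, 21, 2780), (mkt, 25, 7, 21, 5540), (mkt, 25, 7, 21, 580), (mkt, 25, 7, 21, 6210), (mkt, 25, 7, 21, 6300), (p2, 15, 7, 18, 210), (p2, 15, 7, 18, 9540), (p2, 15, 9, 38, 210), (p2, 15, 9, 38, 9540)}
Natural join on mgr: {(mkt, 25, 5, 23, 2780, 7460), (mkt, 25, 5, 23, 5540, 7460), (mkt, 25, 5, 23, 580, 7460), (mkt, 25, 5, 23, 6210, 7460), (mkt, 25, 5, 23, 6300, 7460), (mkt, 25, 7, 17, 2780, 2680), (mkt, 25, 7, 17, 5540, 2680), (mkt, 25, 7, 17, 580, 2680), (mkt, 25, 7, 17, 6210, 2680), (mkt, 25, 7, 17, 6300, 2680), (mkt, 25, 7, 21, 2780, 2110), (mkt, 25, 7, 21, 2780, 3460), (mkt, 25, 7, 21, 2780, 460), (mkt, 25, 7, 21, 5540, 2110), (mkt, 25, 7, 21, 5540, 3460), (mkt, 25, 7, 21, 5540, 460), (mkt, 25, 7, 21, 580, 2110), (mkt, 25, 7, 21, 580, 3460), (mkt, 25, 7, 21, 580, 460), (mkt, 25, 7, 21, 6210, 2110), (mkt, 25, 7, 21, 6210, 3460), (mkt, 25, 7, 21, 6210, 460), (mkt, 25, 7, 21, 6300, 2110), (mkt, 25, 7, 21, 6300, 3460), (mkt, 25, 7, 21, 6300, 460), (p2, 15, 7, 18, 210, 1710), (p2, 15, 7, 18, 9540, 1710)}
Filtering on pid != p2 leaves {(mkt, 25, 5, 23, 2780, 7460), (mkt, 25, 5, 23, 5540, 7460), (mkt, 25, 5, 23, 580, 7460), (mkt, 25, 5, 23, 6210, 7460), (mkt, 25, 5, 23, 6300, 7460), (mkt, 25, 7, 17, 2780, 2680), (mkt, 25, 7, 17, 5540, 2680), (mkt, 25, 7, 17, 580, 2680), (mkt, 25, 7, 17, 6210, 2680), (mkt, 25, 7, 17, 6300, 2680), (mkt, 25, 7, 21, 2780, 2110), (mkt, 25, 7, 21, 2780, 3460), (mkt, 25, 7, 21, 2780, 460), (mkt, 25, 7, 21, 5540, 2110), (mkt, 25, 7, 21, 5540, 3460), (mkt, 25, 7, 21, 5540, 460), (mkt, 25, 7, 21, 580, 2110), (mkt, 25, 7, 21, 580, 3460), (mkt, 25, 7, 21, 580, 460), (mkt, 25, 7, 21, 6210, 2110), (mkt, 25, 7, 21, 6210, 3460), (mkt, 25, 7, 21, 6210, 460), (mkt, 25, 7, 21, 6300, 2110), (mkt, 25, 7, 21, 6300, 3460), (mkt, 25, 7, 21, 6300, 460)}.
Keep only column(s) salary, mgr, floor (10 duplicate(s) eliminated): {(2780, 17, 7), (2780, 21, 7), (2780, 23, 5), (5540, 17, 7), (5540, 21, 7), (5540, 23, 5), (580, 17, 7), (580, 21, 7), (580, 23, 5), (6210, 17, 7), (6210, 21, 7), (6210, 23, 5), (6300, 17, 7), (6300, 21, 7), (6300, 23, 5)}
Filtering on mgr != 21 and floor = 7 leaves {(2780, 17, 7), (5540, 17, 7), (580, 17, 7), (6210, 17, 7), (6300, 17, 7)}.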